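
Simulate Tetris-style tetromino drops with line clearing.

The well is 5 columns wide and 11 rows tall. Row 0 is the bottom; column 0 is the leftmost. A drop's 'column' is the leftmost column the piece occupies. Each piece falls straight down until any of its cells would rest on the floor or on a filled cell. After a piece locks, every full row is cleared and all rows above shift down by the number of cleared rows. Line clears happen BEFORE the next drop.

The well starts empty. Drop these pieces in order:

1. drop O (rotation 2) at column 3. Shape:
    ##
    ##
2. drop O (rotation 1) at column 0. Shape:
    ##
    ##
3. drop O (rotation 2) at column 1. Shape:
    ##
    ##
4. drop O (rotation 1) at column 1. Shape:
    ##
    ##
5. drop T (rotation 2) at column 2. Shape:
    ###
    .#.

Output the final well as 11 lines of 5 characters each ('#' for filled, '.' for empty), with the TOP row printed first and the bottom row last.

Drop 1: O rot2 at col 3 lands with bottom-row=0; cleared 0 line(s) (total 0); column heights now [0 0 0 2 2], max=2
Drop 2: O rot1 at col 0 lands with bottom-row=0; cleared 0 line(s) (total 0); column heights now [2 2 0 2 2], max=2
Drop 3: O rot2 at col 1 lands with bottom-row=2; cleared 0 line(s) (total 0); column heights now [2 4 4 2 2], max=4
Drop 4: O rot1 at col 1 lands with bottom-row=4; cleared 0 line(s) (total 0); column heights now [2 6 6 2 2], max=6
Drop 5: T rot2 at col 2 lands with bottom-row=5; cleared 0 line(s) (total 0); column heights now [2 6 7 7 7], max=7

Answer: .....
.....
.....
.....
..###
.###.
.##..
.##..
.##..
##.##
##.##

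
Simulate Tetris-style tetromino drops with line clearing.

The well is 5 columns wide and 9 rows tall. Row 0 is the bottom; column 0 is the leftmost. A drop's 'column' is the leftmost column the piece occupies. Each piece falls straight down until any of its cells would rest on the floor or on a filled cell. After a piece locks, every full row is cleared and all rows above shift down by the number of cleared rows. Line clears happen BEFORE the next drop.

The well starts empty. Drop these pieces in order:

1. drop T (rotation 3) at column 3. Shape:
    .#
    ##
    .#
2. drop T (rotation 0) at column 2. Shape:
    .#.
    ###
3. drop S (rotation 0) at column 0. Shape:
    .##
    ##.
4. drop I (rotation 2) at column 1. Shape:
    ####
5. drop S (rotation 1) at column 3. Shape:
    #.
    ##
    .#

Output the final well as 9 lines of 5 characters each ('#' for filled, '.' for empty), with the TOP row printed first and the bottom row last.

Answer: .....
...#.
...##
....#
.####
.###.
....#
...##
....#

Derivation:
Drop 1: T rot3 at col 3 lands with bottom-row=0; cleared 0 line(s) (total 0); column heights now [0 0 0 2 3], max=3
Drop 2: T rot0 at col 2 lands with bottom-row=3; cleared 0 line(s) (total 0); column heights now [0 0 4 5 4], max=5
Drop 3: S rot0 at col 0 lands with bottom-row=3; cleared 1 line(s) (total 1); column heights now [0 4 4 4 3], max=4
Drop 4: I rot2 at col 1 lands with bottom-row=4; cleared 0 line(s) (total 1); column heights now [0 5 5 5 5], max=5
Drop 5: S rot1 at col 3 lands with bottom-row=5; cleared 0 line(s) (total 1); column heights now [0 5 5 8 7], max=8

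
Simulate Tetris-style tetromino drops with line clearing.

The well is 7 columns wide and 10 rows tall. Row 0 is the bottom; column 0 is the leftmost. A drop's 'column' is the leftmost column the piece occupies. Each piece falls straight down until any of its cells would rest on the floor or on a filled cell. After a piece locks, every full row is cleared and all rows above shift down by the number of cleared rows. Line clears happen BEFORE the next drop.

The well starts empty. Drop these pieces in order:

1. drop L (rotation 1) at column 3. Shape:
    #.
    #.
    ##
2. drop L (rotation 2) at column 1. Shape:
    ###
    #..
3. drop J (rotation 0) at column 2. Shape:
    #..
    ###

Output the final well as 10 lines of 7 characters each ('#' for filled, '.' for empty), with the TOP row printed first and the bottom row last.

Drop 1: L rot1 at col 3 lands with bottom-row=0; cleared 0 line(s) (total 0); column heights now [0 0 0 3 1 0 0], max=3
Drop 2: L rot2 at col 1 lands with bottom-row=2; cleared 0 line(s) (total 0); column heights now [0 4 4 4 1 0 0], max=4
Drop 3: J rot0 at col 2 lands with bottom-row=4; cleared 0 line(s) (total 0); column heights now [0 4 6 5 5 0 0], max=6

Answer: .......
.......
.......
.......
..#....
..###..
.###...
.#.#...
...#...
...##..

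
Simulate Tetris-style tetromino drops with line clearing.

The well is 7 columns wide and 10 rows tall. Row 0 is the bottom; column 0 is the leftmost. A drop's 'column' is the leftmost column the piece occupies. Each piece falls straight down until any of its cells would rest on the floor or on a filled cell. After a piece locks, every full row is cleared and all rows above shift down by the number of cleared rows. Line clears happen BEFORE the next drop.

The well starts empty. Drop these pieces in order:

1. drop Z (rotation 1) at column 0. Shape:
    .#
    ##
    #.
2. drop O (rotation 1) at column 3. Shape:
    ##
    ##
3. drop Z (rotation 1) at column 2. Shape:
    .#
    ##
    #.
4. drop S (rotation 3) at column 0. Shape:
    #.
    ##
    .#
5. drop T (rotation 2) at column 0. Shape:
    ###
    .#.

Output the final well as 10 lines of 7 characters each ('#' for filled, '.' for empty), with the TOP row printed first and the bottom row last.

Answer: .......
.......
.......
###....
##.....
##.....
.#.#...
.###...
#####..
#..##..

Derivation:
Drop 1: Z rot1 at col 0 lands with bottom-row=0; cleared 0 line(s) (total 0); column heights now [2 3 0 0 0 0 0], max=3
Drop 2: O rot1 at col 3 lands with bottom-row=0; cleared 0 line(s) (total 0); column heights now [2 3 0 2 2 0 0], max=3
Drop 3: Z rot1 at col 2 lands with bottom-row=1; cleared 0 line(s) (total 0); column heights now [2 3 3 4 2 0 0], max=4
Drop 4: S rot3 at col 0 lands with bottom-row=3; cleared 0 line(s) (total 0); column heights now [6 5 3 4 2 0 0], max=6
Drop 5: T rot2 at col 0 lands with bottom-row=5; cleared 0 line(s) (total 0); column heights now [7 7 7 4 2 0 0], max=7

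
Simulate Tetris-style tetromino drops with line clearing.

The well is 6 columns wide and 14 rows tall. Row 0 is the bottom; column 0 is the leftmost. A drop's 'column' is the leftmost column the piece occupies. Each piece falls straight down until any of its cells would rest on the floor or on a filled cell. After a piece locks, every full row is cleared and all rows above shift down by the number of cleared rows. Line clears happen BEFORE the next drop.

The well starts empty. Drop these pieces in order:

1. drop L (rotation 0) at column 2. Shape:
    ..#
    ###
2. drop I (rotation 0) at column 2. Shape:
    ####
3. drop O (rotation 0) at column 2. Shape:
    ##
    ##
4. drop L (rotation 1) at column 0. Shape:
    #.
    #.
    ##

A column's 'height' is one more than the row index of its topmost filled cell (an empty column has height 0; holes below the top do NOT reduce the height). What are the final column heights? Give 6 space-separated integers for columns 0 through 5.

Drop 1: L rot0 at col 2 lands with bottom-row=0; cleared 0 line(s) (total 0); column heights now [0 0 1 1 2 0], max=2
Drop 2: I rot0 at col 2 lands with bottom-row=2; cleared 0 line(s) (total 0); column heights now [0 0 3 3 3 3], max=3
Drop 3: O rot0 at col 2 lands with bottom-row=3; cleared 0 line(s) (total 0); column heights now [0 0 5 5 3 3], max=5
Drop 4: L rot1 at col 0 lands with bottom-row=0; cleared 0 line(s) (total 0); column heights now [3 1 5 5 3 3], max=5

Answer: 3 1 5 5 3 3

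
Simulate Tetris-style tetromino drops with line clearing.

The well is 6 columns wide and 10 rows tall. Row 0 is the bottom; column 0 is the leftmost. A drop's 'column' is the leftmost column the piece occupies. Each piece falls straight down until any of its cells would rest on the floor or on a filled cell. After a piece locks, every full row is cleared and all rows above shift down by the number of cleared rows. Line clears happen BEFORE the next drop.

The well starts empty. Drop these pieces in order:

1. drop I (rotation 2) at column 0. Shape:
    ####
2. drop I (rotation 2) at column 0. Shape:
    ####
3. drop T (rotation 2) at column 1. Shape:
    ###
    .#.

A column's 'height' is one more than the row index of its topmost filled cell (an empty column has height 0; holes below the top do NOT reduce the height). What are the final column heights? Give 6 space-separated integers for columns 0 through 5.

Answer: 2 4 4 4 0 0

Derivation:
Drop 1: I rot2 at col 0 lands with bottom-row=0; cleared 0 line(s) (total 0); column heights now [1 1 1 1 0 0], max=1
Drop 2: I rot2 at col 0 lands with bottom-row=1; cleared 0 line(s) (total 0); column heights now [2 2 2 2 0 0], max=2
Drop 3: T rot2 at col 1 lands with bottom-row=2; cleared 0 line(s) (total 0); column heights now [2 4 4 4 0 0], max=4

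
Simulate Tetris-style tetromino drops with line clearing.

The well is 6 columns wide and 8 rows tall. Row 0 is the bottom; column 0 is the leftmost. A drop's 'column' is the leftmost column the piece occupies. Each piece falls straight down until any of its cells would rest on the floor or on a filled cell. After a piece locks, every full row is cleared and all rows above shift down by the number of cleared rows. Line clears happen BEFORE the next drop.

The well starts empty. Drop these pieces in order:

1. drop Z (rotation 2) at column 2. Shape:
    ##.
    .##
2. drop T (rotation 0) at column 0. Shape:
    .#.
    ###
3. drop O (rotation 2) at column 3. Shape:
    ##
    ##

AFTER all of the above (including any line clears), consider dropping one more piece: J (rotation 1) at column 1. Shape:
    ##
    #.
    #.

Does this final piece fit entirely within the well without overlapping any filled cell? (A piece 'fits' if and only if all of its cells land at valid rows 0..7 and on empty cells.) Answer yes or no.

Answer: yes

Derivation:
Drop 1: Z rot2 at col 2 lands with bottom-row=0; cleared 0 line(s) (total 0); column heights now [0 0 2 2 1 0], max=2
Drop 2: T rot0 at col 0 lands with bottom-row=2; cleared 0 line(s) (total 0); column heights now [3 4 3 2 1 0], max=4
Drop 3: O rot2 at col 3 lands with bottom-row=2; cleared 0 line(s) (total 0); column heights now [3 4 3 4 4 0], max=4
Test piece J rot1 at col 1 (width 2): heights before test = [3 4 3 4 4 0]; fits = True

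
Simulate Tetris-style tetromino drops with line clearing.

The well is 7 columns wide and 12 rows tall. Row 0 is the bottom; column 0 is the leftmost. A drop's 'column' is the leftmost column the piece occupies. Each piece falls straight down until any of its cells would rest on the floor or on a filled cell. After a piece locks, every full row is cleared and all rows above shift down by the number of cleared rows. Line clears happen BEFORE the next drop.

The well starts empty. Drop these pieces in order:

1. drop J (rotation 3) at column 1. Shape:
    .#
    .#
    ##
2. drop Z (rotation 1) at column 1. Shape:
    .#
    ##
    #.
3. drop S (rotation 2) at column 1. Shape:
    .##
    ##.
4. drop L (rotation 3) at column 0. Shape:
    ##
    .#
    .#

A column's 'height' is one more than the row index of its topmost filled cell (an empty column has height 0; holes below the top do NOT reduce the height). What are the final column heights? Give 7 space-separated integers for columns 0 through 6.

Answer: 9 9 7 7 0 0 0

Derivation:
Drop 1: J rot3 at col 1 lands with bottom-row=0; cleared 0 line(s) (total 0); column heights now [0 1 3 0 0 0 0], max=3
Drop 2: Z rot1 at col 1 lands with bottom-row=2; cleared 0 line(s) (total 0); column heights now [0 4 5 0 0 0 0], max=5
Drop 3: S rot2 at col 1 lands with bottom-row=5; cleared 0 line(s) (total 0); column heights now [0 6 7 7 0 0 0], max=7
Drop 4: L rot3 at col 0 lands with bottom-row=6; cleared 0 line(s) (total 0); column heights now [9 9 7 7 0 0 0], max=9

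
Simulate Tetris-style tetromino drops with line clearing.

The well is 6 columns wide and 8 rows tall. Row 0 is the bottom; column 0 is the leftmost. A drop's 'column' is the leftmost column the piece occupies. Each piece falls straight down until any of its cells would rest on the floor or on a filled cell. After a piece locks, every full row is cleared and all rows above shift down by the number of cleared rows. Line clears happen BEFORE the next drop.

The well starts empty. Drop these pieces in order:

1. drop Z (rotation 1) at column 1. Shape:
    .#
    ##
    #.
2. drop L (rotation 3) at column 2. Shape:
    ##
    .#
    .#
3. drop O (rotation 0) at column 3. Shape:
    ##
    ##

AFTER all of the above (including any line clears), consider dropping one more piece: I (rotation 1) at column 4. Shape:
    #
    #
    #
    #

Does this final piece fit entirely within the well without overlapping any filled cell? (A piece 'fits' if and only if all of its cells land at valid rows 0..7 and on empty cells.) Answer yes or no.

Answer: no

Derivation:
Drop 1: Z rot1 at col 1 lands with bottom-row=0; cleared 0 line(s) (total 0); column heights now [0 2 3 0 0 0], max=3
Drop 2: L rot3 at col 2 lands with bottom-row=1; cleared 0 line(s) (total 0); column heights now [0 2 4 4 0 0], max=4
Drop 3: O rot0 at col 3 lands with bottom-row=4; cleared 0 line(s) (total 0); column heights now [0 2 4 6 6 0], max=6
Test piece I rot1 at col 4 (width 1): heights before test = [0 2 4 6 6 0]; fits = False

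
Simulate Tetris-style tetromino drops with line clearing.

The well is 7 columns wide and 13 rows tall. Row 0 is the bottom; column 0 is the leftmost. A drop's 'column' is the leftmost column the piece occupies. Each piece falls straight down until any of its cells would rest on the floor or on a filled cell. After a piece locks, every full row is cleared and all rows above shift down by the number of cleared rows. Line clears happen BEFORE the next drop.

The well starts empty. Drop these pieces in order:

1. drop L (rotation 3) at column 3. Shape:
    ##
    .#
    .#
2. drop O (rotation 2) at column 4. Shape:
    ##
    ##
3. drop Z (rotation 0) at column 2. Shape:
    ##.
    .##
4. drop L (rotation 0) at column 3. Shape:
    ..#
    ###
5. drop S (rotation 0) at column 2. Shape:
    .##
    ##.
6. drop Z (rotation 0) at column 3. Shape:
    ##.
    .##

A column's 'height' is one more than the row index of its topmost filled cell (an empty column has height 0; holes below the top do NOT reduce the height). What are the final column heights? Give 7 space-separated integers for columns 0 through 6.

Drop 1: L rot3 at col 3 lands with bottom-row=0; cleared 0 line(s) (total 0); column heights now [0 0 0 3 3 0 0], max=3
Drop 2: O rot2 at col 4 lands with bottom-row=3; cleared 0 line(s) (total 0); column heights now [0 0 0 3 5 5 0], max=5
Drop 3: Z rot0 at col 2 lands with bottom-row=5; cleared 0 line(s) (total 0); column heights now [0 0 7 7 6 5 0], max=7
Drop 4: L rot0 at col 3 lands with bottom-row=7; cleared 0 line(s) (total 0); column heights now [0 0 7 8 8 9 0], max=9
Drop 5: S rot0 at col 2 lands with bottom-row=8; cleared 0 line(s) (total 0); column heights now [0 0 9 10 10 9 0], max=10
Drop 6: Z rot0 at col 3 lands with bottom-row=10; cleared 0 line(s) (total 0); column heights now [0 0 9 12 12 11 0], max=12

Answer: 0 0 9 12 12 11 0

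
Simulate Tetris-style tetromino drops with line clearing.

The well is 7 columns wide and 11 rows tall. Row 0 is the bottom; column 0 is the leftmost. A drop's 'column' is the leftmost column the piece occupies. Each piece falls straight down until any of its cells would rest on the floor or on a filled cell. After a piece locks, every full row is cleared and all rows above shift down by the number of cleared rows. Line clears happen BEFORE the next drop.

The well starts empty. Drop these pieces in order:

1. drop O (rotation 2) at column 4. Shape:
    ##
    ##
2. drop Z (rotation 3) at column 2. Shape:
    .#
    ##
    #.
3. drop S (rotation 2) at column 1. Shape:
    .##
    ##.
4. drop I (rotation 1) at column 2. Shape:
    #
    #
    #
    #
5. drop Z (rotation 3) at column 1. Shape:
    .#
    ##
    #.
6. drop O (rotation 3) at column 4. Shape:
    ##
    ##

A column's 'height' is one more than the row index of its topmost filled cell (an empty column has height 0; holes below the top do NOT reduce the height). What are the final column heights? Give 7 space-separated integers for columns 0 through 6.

Drop 1: O rot2 at col 4 lands with bottom-row=0; cleared 0 line(s) (total 0); column heights now [0 0 0 0 2 2 0], max=2
Drop 2: Z rot3 at col 2 lands with bottom-row=0; cleared 0 line(s) (total 0); column heights now [0 0 2 3 2 2 0], max=3
Drop 3: S rot2 at col 1 lands with bottom-row=2; cleared 0 line(s) (total 0); column heights now [0 3 4 4 2 2 0], max=4
Drop 4: I rot1 at col 2 lands with bottom-row=4; cleared 0 line(s) (total 0); column heights now [0 3 8 4 2 2 0], max=8
Drop 5: Z rot3 at col 1 lands with bottom-row=7; cleared 0 line(s) (total 0); column heights now [0 9 10 4 2 2 0], max=10
Drop 6: O rot3 at col 4 lands with bottom-row=2; cleared 0 line(s) (total 0); column heights now [0 9 10 4 4 4 0], max=10

Answer: 0 9 10 4 4 4 0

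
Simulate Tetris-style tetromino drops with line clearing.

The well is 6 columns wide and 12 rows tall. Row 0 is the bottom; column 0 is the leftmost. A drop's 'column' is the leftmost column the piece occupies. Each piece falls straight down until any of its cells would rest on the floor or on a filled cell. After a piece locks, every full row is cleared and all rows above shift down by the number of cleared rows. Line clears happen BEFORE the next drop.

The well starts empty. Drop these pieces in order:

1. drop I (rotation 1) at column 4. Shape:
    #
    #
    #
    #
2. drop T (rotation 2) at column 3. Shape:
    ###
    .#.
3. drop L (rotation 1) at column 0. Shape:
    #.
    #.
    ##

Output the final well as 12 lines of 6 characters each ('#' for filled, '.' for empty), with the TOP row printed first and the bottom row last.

Drop 1: I rot1 at col 4 lands with bottom-row=0; cleared 0 line(s) (total 0); column heights now [0 0 0 0 4 0], max=4
Drop 2: T rot2 at col 3 lands with bottom-row=4; cleared 0 line(s) (total 0); column heights now [0 0 0 6 6 6], max=6
Drop 3: L rot1 at col 0 lands with bottom-row=0; cleared 0 line(s) (total 0); column heights now [3 1 0 6 6 6], max=6

Answer: ......
......
......
......
......
......
...###
....#.
....#.
#...#.
#...#.
##..#.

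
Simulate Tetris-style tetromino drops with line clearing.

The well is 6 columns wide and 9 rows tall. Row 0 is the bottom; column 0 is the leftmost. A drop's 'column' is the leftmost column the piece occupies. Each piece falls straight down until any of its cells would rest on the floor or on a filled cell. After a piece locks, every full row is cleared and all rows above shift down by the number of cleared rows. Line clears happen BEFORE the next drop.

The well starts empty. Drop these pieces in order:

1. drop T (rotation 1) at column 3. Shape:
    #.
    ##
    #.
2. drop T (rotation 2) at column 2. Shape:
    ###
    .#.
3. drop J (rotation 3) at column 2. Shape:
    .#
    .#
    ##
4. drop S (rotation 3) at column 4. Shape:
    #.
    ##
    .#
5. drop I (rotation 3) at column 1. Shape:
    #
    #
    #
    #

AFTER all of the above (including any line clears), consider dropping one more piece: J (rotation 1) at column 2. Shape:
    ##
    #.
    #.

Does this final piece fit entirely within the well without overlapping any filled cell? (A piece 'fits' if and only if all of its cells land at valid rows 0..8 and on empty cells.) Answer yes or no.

Drop 1: T rot1 at col 3 lands with bottom-row=0; cleared 0 line(s) (total 0); column heights now [0 0 0 3 2 0], max=3
Drop 2: T rot2 at col 2 lands with bottom-row=3; cleared 0 line(s) (total 0); column heights now [0 0 5 5 5 0], max=5
Drop 3: J rot3 at col 2 lands with bottom-row=5; cleared 0 line(s) (total 0); column heights now [0 0 6 8 5 0], max=8
Drop 4: S rot3 at col 4 lands with bottom-row=4; cleared 0 line(s) (total 0); column heights now [0 0 6 8 7 6], max=8
Drop 5: I rot3 at col 1 lands with bottom-row=0; cleared 0 line(s) (total 0); column heights now [0 4 6 8 7 6], max=8
Test piece J rot1 at col 2 (width 2): heights before test = [0 4 6 8 7 6]; fits = True

Answer: yes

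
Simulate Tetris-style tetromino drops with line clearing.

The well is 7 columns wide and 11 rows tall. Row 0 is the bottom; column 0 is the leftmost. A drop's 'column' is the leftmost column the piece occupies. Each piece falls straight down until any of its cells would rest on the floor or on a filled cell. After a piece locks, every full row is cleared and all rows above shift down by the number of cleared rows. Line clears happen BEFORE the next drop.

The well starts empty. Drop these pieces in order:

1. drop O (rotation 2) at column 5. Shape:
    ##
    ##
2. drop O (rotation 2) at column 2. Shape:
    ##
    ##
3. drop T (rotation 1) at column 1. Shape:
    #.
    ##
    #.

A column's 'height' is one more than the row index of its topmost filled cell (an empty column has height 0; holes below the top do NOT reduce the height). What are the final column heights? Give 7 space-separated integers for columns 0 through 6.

Drop 1: O rot2 at col 5 lands with bottom-row=0; cleared 0 line(s) (total 0); column heights now [0 0 0 0 0 2 2], max=2
Drop 2: O rot2 at col 2 lands with bottom-row=0; cleared 0 line(s) (total 0); column heights now [0 0 2 2 0 2 2], max=2
Drop 3: T rot1 at col 1 lands with bottom-row=1; cleared 0 line(s) (total 0); column heights now [0 4 3 2 0 2 2], max=4

Answer: 0 4 3 2 0 2 2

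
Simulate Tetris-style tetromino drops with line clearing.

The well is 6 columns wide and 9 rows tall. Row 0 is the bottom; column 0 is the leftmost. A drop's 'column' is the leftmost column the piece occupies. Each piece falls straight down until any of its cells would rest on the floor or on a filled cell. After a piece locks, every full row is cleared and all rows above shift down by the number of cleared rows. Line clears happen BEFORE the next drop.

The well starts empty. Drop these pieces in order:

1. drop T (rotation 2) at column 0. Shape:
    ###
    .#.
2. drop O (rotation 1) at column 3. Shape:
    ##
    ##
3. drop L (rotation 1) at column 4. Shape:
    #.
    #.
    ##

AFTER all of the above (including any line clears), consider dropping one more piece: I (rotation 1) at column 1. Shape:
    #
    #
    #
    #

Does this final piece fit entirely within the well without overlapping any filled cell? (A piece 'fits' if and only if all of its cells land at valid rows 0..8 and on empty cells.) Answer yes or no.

Drop 1: T rot2 at col 0 lands with bottom-row=0; cleared 0 line(s) (total 0); column heights now [2 2 2 0 0 0], max=2
Drop 2: O rot1 at col 3 lands with bottom-row=0; cleared 0 line(s) (total 0); column heights now [2 2 2 2 2 0], max=2
Drop 3: L rot1 at col 4 lands with bottom-row=2; cleared 0 line(s) (total 0); column heights now [2 2 2 2 5 3], max=5
Test piece I rot1 at col 1 (width 1): heights before test = [2 2 2 2 5 3]; fits = True

Answer: yes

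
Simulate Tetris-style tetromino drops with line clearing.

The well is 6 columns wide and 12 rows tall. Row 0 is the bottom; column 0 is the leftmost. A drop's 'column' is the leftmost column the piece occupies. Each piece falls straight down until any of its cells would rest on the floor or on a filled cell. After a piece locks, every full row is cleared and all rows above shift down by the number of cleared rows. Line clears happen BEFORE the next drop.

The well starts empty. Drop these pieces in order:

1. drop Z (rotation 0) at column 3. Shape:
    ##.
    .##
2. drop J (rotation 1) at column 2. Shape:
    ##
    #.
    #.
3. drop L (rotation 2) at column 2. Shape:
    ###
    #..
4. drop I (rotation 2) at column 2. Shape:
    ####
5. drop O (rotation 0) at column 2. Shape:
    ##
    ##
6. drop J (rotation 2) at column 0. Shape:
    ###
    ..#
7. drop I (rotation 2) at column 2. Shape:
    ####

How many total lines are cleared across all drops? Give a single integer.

Answer: 0

Derivation:
Drop 1: Z rot0 at col 3 lands with bottom-row=0; cleared 0 line(s) (total 0); column heights now [0 0 0 2 2 1], max=2
Drop 2: J rot1 at col 2 lands with bottom-row=0; cleared 0 line(s) (total 0); column heights now [0 0 3 3 2 1], max=3
Drop 3: L rot2 at col 2 lands with bottom-row=3; cleared 0 line(s) (total 0); column heights now [0 0 5 5 5 1], max=5
Drop 4: I rot2 at col 2 lands with bottom-row=5; cleared 0 line(s) (total 0); column heights now [0 0 6 6 6 6], max=6
Drop 5: O rot0 at col 2 lands with bottom-row=6; cleared 0 line(s) (total 0); column heights now [0 0 8 8 6 6], max=8
Drop 6: J rot2 at col 0 lands with bottom-row=8; cleared 0 line(s) (total 0); column heights now [10 10 10 8 6 6], max=10
Drop 7: I rot2 at col 2 lands with bottom-row=10; cleared 0 line(s) (total 0); column heights now [10 10 11 11 11 11], max=11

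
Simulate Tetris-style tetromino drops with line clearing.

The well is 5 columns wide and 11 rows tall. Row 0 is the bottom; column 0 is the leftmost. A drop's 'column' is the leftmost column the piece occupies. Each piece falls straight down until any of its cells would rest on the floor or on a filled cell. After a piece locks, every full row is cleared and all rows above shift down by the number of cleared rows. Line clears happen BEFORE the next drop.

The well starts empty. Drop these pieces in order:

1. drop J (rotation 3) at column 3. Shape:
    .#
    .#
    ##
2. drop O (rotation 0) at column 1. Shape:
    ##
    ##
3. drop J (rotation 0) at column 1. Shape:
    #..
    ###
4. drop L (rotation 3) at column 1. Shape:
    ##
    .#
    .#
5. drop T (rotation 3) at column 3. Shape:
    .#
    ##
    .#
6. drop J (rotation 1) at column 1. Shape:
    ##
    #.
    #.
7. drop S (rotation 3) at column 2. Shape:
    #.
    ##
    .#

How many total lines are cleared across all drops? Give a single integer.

Drop 1: J rot3 at col 3 lands with bottom-row=0; cleared 0 line(s) (total 0); column heights now [0 0 0 1 3], max=3
Drop 2: O rot0 at col 1 lands with bottom-row=0; cleared 0 line(s) (total 0); column heights now [0 2 2 1 3], max=3
Drop 3: J rot0 at col 1 lands with bottom-row=2; cleared 0 line(s) (total 0); column heights now [0 4 3 3 3], max=4
Drop 4: L rot3 at col 1 lands with bottom-row=3; cleared 0 line(s) (total 0); column heights now [0 6 6 3 3], max=6
Drop 5: T rot3 at col 3 lands with bottom-row=3; cleared 0 line(s) (total 0); column heights now [0 6 6 5 6], max=6
Drop 6: J rot1 at col 1 lands with bottom-row=6; cleared 0 line(s) (total 0); column heights now [0 9 9 5 6], max=9
Drop 7: S rot3 at col 2 lands with bottom-row=8; cleared 0 line(s) (total 0); column heights now [0 9 11 10 6], max=11

Answer: 0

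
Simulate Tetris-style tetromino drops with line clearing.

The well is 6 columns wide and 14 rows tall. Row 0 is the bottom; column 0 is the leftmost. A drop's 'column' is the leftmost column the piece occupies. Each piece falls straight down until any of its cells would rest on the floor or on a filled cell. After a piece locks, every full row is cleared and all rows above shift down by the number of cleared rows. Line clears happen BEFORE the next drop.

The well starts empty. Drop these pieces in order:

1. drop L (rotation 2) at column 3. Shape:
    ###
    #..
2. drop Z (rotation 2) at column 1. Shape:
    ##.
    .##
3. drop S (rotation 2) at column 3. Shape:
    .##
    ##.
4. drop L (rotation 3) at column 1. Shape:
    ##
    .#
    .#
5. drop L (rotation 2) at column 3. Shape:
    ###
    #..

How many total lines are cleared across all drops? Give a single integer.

Drop 1: L rot2 at col 3 lands with bottom-row=0; cleared 0 line(s) (total 0); column heights now [0 0 0 2 2 2], max=2
Drop 2: Z rot2 at col 1 lands with bottom-row=2; cleared 0 line(s) (total 0); column heights now [0 4 4 3 2 2], max=4
Drop 3: S rot2 at col 3 lands with bottom-row=3; cleared 0 line(s) (total 0); column heights now [0 4 4 4 5 5], max=5
Drop 4: L rot3 at col 1 lands with bottom-row=4; cleared 0 line(s) (total 0); column heights now [0 7 7 4 5 5], max=7
Drop 5: L rot2 at col 3 lands with bottom-row=4; cleared 0 line(s) (total 0); column heights now [0 7 7 6 6 6], max=7

Answer: 0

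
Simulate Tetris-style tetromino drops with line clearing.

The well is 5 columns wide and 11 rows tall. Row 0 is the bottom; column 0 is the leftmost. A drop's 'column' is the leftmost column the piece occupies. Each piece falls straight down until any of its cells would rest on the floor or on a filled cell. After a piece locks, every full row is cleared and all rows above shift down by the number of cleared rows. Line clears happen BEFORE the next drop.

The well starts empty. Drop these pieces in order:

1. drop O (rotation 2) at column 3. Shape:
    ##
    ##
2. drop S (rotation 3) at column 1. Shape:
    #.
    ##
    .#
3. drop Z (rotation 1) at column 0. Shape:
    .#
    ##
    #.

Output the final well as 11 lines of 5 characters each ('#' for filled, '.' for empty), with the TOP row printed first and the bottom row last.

Drop 1: O rot2 at col 3 lands with bottom-row=0; cleared 0 line(s) (total 0); column heights now [0 0 0 2 2], max=2
Drop 2: S rot3 at col 1 lands with bottom-row=0; cleared 0 line(s) (total 0); column heights now [0 3 2 2 2], max=3
Drop 3: Z rot1 at col 0 lands with bottom-row=2; cleared 0 line(s) (total 0); column heights now [4 5 2 2 2], max=5

Answer: .....
.....
.....
.....
.....
.....
.#...
##...
##...
.####
..###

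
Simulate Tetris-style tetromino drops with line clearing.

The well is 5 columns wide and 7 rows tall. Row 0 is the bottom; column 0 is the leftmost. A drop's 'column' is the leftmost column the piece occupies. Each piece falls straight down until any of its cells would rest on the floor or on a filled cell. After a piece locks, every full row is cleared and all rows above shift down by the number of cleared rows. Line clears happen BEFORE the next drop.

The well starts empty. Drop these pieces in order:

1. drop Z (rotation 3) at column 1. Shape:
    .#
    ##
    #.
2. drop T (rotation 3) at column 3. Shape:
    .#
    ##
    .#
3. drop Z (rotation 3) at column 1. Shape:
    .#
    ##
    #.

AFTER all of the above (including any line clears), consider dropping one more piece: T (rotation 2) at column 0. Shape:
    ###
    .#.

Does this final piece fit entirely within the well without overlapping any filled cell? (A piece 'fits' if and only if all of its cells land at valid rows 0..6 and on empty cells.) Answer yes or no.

Answer: yes

Derivation:
Drop 1: Z rot3 at col 1 lands with bottom-row=0; cleared 0 line(s) (total 0); column heights now [0 2 3 0 0], max=3
Drop 2: T rot3 at col 3 lands with bottom-row=0; cleared 0 line(s) (total 0); column heights now [0 2 3 2 3], max=3
Drop 3: Z rot3 at col 1 lands with bottom-row=2; cleared 0 line(s) (total 0); column heights now [0 4 5 2 3], max=5
Test piece T rot2 at col 0 (width 3): heights before test = [0 4 5 2 3]; fits = True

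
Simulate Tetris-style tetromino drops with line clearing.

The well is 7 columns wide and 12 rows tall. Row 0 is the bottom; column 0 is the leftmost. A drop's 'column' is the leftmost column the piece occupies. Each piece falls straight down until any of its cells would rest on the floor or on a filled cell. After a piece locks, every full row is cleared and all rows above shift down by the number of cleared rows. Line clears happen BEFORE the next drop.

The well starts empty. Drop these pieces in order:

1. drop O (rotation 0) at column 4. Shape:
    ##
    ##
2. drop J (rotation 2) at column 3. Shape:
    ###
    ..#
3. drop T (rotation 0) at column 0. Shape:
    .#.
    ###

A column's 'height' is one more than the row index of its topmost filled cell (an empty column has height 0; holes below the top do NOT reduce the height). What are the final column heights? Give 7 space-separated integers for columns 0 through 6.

Drop 1: O rot0 at col 4 lands with bottom-row=0; cleared 0 line(s) (total 0); column heights now [0 0 0 0 2 2 0], max=2
Drop 2: J rot2 at col 3 lands with bottom-row=2; cleared 0 line(s) (total 0); column heights now [0 0 0 4 4 4 0], max=4
Drop 3: T rot0 at col 0 lands with bottom-row=0; cleared 0 line(s) (total 0); column heights now [1 2 1 4 4 4 0], max=4

Answer: 1 2 1 4 4 4 0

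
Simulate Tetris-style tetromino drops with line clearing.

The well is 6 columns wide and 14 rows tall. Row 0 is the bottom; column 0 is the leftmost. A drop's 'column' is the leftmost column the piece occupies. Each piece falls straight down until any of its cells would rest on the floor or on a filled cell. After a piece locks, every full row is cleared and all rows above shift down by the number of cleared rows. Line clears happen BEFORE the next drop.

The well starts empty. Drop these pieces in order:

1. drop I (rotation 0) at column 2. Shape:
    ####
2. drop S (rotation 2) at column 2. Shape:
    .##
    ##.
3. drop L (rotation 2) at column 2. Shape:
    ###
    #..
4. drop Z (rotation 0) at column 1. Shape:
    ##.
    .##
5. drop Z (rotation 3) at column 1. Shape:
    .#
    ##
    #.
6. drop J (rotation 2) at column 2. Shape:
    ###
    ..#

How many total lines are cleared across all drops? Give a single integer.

Drop 1: I rot0 at col 2 lands with bottom-row=0; cleared 0 line(s) (total 0); column heights now [0 0 1 1 1 1], max=1
Drop 2: S rot2 at col 2 lands with bottom-row=1; cleared 0 line(s) (total 0); column heights now [0 0 2 3 3 1], max=3
Drop 3: L rot2 at col 2 lands with bottom-row=2; cleared 0 line(s) (total 0); column heights now [0 0 4 4 4 1], max=4
Drop 4: Z rot0 at col 1 lands with bottom-row=4; cleared 0 line(s) (total 0); column heights now [0 6 6 5 4 1], max=6
Drop 5: Z rot3 at col 1 lands with bottom-row=6; cleared 0 line(s) (total 0); column heights now [0 8 9 5 4 1], max=9
Drop 6: J rot2 at col 2 lands with bottom-row=8; cleared 0 line(s) (total 0); column heights now [0 8 10 10 10 1], max=10

Answer: 0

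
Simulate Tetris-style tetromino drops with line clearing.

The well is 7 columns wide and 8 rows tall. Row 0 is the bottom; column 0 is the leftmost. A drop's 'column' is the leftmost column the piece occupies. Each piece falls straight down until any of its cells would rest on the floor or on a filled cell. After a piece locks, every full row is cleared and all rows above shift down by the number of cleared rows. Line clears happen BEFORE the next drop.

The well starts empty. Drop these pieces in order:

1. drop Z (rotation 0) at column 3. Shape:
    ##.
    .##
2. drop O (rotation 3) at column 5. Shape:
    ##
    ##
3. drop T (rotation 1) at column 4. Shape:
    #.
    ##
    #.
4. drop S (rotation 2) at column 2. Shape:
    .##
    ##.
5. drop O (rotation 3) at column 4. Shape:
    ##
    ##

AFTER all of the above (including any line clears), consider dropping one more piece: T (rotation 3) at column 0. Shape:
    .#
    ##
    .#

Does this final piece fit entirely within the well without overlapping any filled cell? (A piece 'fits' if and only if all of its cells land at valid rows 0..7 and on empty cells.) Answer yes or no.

Answer: yes

Derivation:
Drop 1: Z rot0 at col 3 lands with bottom-row=0; cleared 0 line(s) (total 0); column heights now [0 0 0 2 2 1 0], max=2
Drop 2: O rot3 at col 5 lands with bottom-row=1; cleared 0 line(s) (total 0); column heights now [0 0 0 2 2 3 3], max=3
Drop 3: T rot1 at col 4 lands with bottom-row=2; cleared 0 line(s) (total 0); column heights now [0 0 0 2 5 4 3], max=5
Drop 4: S rot2 at col 2 lands with bottom-row=4; cleared 0 line(s) (total 0); column heights now [0 0 5 6 6 4 3], max=6
Drop 5: O rot3 at col 4 lands with bottom-row=6; cleared 0 line(s) (total 0); column heights now [0 0 5 6 8 8 3], max=8
Test piece T rot3 at col 0 (width 2): heights before test = [0 0 5 6 8 8 3]; fits = True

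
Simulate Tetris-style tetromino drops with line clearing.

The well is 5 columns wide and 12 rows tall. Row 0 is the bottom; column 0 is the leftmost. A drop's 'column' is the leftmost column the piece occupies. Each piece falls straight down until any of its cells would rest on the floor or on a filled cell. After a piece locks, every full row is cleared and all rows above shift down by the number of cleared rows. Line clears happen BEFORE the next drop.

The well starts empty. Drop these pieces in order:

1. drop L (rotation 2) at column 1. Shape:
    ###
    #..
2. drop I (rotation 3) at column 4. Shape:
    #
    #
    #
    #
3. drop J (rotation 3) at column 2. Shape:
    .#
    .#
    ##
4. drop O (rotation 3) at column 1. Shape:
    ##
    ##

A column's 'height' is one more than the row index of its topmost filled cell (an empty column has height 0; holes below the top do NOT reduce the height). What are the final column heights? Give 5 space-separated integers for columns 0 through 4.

Drop 1: L rot2 at col 1 lands with bottom-row=0; cleared 0 line(s) (total 0); column heights now [0 2 2 2 0], max=2
Drop 2: I rot3 at col 4 lands with bottom-row=0; cleared 0 line(s) (total 0); column heights now [0 2 2 2 4], max=4
Drop 3: J rot3 at col 2 lands with bottom-row=2; cleared 0 line(s) (total 0); column heights now [0 2 3 5 4], max=5
Drop 4: O rot3 at col 1 lands with bottom-row=3; cleared 0 line(s) (total 0); column heights now [0 5 5 5 4], max=5

Answer: 0 5 5 5 4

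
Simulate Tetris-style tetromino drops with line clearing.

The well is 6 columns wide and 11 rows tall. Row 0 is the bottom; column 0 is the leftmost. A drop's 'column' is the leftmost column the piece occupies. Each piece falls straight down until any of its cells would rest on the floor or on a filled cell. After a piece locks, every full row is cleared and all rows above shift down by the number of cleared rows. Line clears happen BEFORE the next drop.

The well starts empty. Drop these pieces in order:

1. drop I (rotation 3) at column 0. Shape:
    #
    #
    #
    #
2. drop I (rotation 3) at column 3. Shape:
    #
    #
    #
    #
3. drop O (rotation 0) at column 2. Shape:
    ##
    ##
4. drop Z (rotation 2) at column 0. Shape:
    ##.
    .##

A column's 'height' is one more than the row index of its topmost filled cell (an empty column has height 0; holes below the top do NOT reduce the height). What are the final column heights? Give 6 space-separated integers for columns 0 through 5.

Drop 1: I rot3 at col 0 lands with bottom-row=0; cleared 0 line(s) (total 0); column heights now [4 0 0 0 0 0], max=4
Drop 2: I rot3 at col 3 lands with bottom-row=0; cleared 0 line(s) (total 0); column heights now [4 0 0 4 0 0], max=4
Drop 3: O rot0 at col 2 lands with bottom-row=4; cleared 0 line(s) (total 0); column heights now [4 0 6 6 0 0], max=6
Drop 4: Z rot2 at col 0 lands with bottom-row=6; cleared 0 line(s) (total 0); column heights now [8 8 7 6 0 0], max=8

Answer: 8 8 7 6 0 0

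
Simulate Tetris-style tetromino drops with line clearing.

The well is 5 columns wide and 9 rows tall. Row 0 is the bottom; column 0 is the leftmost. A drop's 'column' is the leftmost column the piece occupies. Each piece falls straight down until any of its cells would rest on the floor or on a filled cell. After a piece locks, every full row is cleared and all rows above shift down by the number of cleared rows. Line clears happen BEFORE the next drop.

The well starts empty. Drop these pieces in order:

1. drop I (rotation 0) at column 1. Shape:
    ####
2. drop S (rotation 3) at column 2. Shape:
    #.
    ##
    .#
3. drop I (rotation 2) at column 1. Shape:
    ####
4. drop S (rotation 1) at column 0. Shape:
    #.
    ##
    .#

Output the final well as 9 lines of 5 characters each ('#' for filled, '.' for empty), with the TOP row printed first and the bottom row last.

Drop 1: I rot0 at col 1 lands with bottom-row=0; cleared 0 line(s) (total 0); column heights now [0 1 1 1 1], max=1
Drop 2: S rot3 at col 2 lands with bottom-row=1; cleared 0 line(s) (total 0); column heights now [0 1 4 3 1], max=4
Drop 3: I rot2 at col 1 lands with bottom-row=4; cleared 0 line(s) (total 0); column heights now [0 5 5 5 5], max=5
Drop 4: S rot1 at col 0 lands with bottom-row=5; cleared 0 line(s) (total 0); column heights now [8 7 5 5 5], max=8

Answer: .....
#....
##...
.#...
.####
..#..
..##.
...#.
.####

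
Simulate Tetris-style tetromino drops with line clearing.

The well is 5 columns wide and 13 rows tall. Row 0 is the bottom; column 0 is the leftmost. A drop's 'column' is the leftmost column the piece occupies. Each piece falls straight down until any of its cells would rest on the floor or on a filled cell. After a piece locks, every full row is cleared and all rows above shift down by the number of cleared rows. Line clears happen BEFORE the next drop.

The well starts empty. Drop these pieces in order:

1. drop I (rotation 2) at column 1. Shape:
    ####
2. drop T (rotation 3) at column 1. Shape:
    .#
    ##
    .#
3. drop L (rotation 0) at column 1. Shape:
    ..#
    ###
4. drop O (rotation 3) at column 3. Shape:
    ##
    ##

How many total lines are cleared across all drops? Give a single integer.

Answer: 0

Derivation:
Drop 1: I rot2 at col 1 lands with bottom-row=0; cleared 0 line(s) (total 0); column heights now [0 1 1 1 1], max=1
Drop 2: T rot3 at col 1 lands with bottom-row=1; cleared 0 line(s) (total 0); column heights now [0 3 4 1 1], max=4
Drop 3: L rot0 at col 1 lands with bottom-row=4; cleared 0 line(s) (total 0); column heights now [0 5 5 6 1], max=6
Drop 4: O rot3 at col 3 lands with bottom-row=6; cleared 0 line(s) (total 0); column heights now [0 5 5 8 8], max=8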